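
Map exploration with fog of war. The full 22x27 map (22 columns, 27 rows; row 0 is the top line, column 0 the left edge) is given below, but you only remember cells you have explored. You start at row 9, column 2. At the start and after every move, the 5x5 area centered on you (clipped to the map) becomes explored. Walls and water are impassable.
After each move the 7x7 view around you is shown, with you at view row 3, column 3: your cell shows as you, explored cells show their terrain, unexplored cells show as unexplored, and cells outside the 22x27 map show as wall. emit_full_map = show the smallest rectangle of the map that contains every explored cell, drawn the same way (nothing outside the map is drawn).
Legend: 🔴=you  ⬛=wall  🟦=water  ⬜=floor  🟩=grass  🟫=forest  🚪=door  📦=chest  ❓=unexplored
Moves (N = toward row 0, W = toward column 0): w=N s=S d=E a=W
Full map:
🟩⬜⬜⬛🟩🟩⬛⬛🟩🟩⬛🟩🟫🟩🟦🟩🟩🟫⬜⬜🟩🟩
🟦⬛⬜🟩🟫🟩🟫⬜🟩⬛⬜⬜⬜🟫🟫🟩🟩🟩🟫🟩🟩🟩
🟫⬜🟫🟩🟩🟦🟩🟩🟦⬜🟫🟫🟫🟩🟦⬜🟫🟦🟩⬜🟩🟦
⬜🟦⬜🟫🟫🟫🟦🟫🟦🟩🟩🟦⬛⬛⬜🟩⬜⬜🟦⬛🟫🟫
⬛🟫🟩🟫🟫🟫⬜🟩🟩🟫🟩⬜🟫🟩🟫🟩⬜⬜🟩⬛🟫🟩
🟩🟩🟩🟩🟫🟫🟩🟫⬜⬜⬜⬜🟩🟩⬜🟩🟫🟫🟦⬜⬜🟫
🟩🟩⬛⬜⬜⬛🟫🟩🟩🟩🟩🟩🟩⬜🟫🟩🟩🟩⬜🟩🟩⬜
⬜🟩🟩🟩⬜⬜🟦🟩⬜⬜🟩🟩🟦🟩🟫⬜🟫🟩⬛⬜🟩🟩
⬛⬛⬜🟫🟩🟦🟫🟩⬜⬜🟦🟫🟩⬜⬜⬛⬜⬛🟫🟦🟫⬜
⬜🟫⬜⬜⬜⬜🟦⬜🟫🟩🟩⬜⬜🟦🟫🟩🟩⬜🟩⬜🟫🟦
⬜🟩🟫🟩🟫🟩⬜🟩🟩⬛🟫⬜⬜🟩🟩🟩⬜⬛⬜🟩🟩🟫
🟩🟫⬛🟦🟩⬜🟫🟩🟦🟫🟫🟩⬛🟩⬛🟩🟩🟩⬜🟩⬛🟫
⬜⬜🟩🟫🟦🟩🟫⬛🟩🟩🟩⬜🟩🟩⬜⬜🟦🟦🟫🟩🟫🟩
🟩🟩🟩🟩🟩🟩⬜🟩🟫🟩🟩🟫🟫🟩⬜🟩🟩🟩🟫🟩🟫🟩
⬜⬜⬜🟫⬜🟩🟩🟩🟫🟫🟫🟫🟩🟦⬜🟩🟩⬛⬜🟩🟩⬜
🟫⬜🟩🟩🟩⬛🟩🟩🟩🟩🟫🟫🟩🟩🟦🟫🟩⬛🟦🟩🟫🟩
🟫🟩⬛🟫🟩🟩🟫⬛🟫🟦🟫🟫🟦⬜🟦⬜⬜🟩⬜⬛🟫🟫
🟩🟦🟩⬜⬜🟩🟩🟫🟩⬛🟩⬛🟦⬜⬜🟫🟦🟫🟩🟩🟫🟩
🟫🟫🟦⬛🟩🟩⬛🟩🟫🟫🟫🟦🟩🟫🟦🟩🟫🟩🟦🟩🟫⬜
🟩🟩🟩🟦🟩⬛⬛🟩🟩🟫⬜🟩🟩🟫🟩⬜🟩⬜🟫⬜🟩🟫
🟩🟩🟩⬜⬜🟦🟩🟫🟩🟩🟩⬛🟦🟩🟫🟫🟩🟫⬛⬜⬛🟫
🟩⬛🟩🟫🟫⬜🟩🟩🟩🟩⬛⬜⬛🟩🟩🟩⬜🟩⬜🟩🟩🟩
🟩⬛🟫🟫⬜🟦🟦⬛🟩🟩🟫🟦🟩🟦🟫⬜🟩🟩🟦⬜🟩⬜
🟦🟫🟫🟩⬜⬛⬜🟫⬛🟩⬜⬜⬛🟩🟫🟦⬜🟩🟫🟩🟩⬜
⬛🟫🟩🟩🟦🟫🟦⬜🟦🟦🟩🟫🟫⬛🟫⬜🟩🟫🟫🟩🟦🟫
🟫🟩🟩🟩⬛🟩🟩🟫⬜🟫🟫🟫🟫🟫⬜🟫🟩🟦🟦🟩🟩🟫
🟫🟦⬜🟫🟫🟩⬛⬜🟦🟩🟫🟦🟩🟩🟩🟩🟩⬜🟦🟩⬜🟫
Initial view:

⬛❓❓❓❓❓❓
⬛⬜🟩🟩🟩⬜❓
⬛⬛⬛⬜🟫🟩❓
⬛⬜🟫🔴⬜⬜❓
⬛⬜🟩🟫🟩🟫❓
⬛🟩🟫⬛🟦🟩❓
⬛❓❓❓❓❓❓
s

⬛⬜🟩🟩🟩⬜❓
⬛⬛⬛⬜🟫🟩❓
⬛⬜🟫⬜⬜⬜❓
⬛⬜🟩🔴🟩🟫❓
⬛🟩🟫⬛🟦🟩❓
⬛⬜⬜🟩🟫🟦❓
⬛❓❓❓❓❓❓

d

⬜🟩🟩🟩⬜❓❓
⬛⬛⬜🟫🟩🟦❓
⬜🟫⬜⬜⬜⬜❓
⬜🟩🟫🔴🟫🟩❓
🟩🟫⬛🟦🟩⬜❓
⬜⬜🟩🟫🟦🟩❓
❓❓❓❓❓❓❓

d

🟩🟩🟩⬜❓❓❓
⬛⬜🟫🟩🟦🟫❓
🟫⬜⬜⬜⬜🟦❓
🟩🟫🟩🔴🟩⬜❓
🟫⬛🟦🟩⬜🟫❓
⬜🟩🟫🟦🟩🟫❓
❓❓❓❓❓❓❓

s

⬛⬜🟫🟩🟦🟫❓
🟫⬜⬜⬜⬜🟦❓
🟩🟫🟩🟫🟩⬜❓
🟫⬛🟦🔴⬜🟫❓
⬜🟩🟫🟦🟩🟫❓
❓🟩🟩🟩🟩⬜❓
❓❓❓❓❓❓❓

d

⬜🟫🟩🟦🟫❓❓
⬜⬜⬜⬜🟦⬜❓
🟫🟩🟫🟩⬜🟩❓
⬛🟦🟩🔴🟫🟩❓
🟩🟫🟦🟩🟫⬛❓
🟩🟩🟩🟩⬜🟩❓
❓❓❓❓❓❓❓

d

🟫🟩🟦🟫❓❓❓
⬜⬜⬜🟦⬜🟫❓
🟩🟫🟩⬜🟩🟩❓
🟦🟩⬜🔴🟩🟦❓
🟫🟦🟩🟫⬛🟩❓
🟩🟩🟩⬜🟩🟫❓
❓❓❓❓❓❓❓

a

⬜🟫🟩🟦🟫❓❓
⬜⬜⬜⬜🟦⬜🟫
🟫🟩🟫🟩⬜🟩🟩
⬛🟦🟩🔴🟫🟩🟦
🟩🟫🟦🟩🟫⬛🟩
🟩🟩🟩🟩⬜🟩🟫
❓❓❓❓❓❓❓

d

🟫🟩🟦🟫❓❓❓
⬜⬜⬜🟦⬜🟫❓
🟩🟫🟩⬜🟩🟩❓
🟦🟩⬜🔴🟩🟦❓
🟫🟦🟩🟫⬛🟩❓
🟩🟩🟩⬜🟩🟫❓
❓❓❓❓❓❓❓

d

🟩🟦🟫❓❓❓❓
⬜⬜🟦⬜🟫🟩❓
🟫🟩⬜🟩🟩⬛❓
🟩⬜🟫🔴🟦🟫❓
🟦🟩🟫⬛🟩🟩❓
🟩🟩⬜🟩🟫🟩❓
❓❓❓❓❓❓❓

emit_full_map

⬜🟩🟩🟩⬜❓❓❓❓❓
⬛⬛⬜🟫🟩🟦🟫❓❓❓
⬜🟫⬜⬜⬜⬜🟦⬜🟫🟩
⬜🟩🟫🟩🟫🟩⬜🟩🟩⬛
🟩🟫⬛🟦🟩⬜🟫🔴🟦🟫
⬜⬜🟩🟫🟦🟩🟫⬛🟩🟩
❓❓🟩🟩🟩🟩⬜🟩🟫🟩

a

🟫🟩🟦🟫❓❓❓
⬜⬜⬜🟦⬜🟫🟩
🟩🟫🟩⬜🟩🟩⬛
🟦🟩⬜🔴🟩🟦🟫
🟫🟦🟩🟫⬛🟩🟩
🟩🟩🟩⬜🟩🟫🟩
❓❓❓❓❓❓❓

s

⬜⬜⬜🟦⬜🟫🟩
🟩🟫🟩⬜🟩🟩⬛
🟦🟩⬜🟫🟩🟦🟫
🟫🟦🟩🔴⬛🟩🟩
🟩🟩🟩⬜🟩🟫🟩
❓⬜🟩🟩🟩🟫❓
❓❓❓❓❓❓❓

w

🟫🟩🟦🟫❓❓❓
⬜⬜⬜🟦⬜🟫🟩
🟩🟫🟩⬜🟩🟩⬛
🟦🟩⬜🔴🟩🟦🟫
🟫🟦🟩🟫⬛🟩🟩
🟩🟩🟩⬜🟩🟫🟩
❓⬜🟩🟩🟩🟫❓

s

⬜⬜⬜🟦⬜🟫🟩
🟩🟫🟩⬜🟩🟩⬛
🟦🟩⬜🟫🟩🟦🟫
🟫🟦🟩🔴⬛🟩🟩
🟩🟩🟩⬜🟩🟫🟩
❓⬜🟩🟩🟩🟫❓
❓❓❓❓❓❓❓

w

🟫🟩🟦🟫❓❓❓
⬜⬜⬜🟦⬜🟫🟩
🟩🟫🟩⬜🟩🟩⬛
🟦🟩⬜🔴🟩🟦🟫
🟫🟦🟩🟫⬛🟩🟩
🟩🟩🟩⬜🟩🟫🟩
❓⬜🟩🟩🟩🟫❓

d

🟩🟦🟫❓❓❓❓
⬜⬜🟦⬜🟫🟩❓
🟫🟩⬜🟩🟩⬛❓
🟩⬜🟫🔴🟦🟫❓
🟦🟩🟫⬛🟩🟩❓
🟩🟩⬜🟩🟫🟩❓
⬜🟩🟩🟩🟫❓❓


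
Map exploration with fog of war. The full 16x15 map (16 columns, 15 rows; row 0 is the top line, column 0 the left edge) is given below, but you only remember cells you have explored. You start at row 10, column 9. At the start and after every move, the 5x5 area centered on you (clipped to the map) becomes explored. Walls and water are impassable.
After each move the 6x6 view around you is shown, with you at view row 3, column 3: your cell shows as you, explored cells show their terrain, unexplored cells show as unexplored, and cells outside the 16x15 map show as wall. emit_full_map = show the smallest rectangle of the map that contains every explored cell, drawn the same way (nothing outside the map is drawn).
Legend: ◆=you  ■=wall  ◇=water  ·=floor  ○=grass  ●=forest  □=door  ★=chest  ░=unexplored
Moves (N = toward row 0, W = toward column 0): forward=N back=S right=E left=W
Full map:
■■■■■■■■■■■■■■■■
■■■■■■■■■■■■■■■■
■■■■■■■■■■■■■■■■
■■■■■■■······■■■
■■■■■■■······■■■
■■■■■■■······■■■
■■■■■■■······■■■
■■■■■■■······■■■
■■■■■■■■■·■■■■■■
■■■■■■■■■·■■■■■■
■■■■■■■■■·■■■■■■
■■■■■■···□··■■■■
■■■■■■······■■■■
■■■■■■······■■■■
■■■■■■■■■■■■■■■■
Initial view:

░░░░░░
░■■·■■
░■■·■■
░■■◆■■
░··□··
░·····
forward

░░░░░░
░·····
░■■·■■
░■■◆■■
░■■·■■
░··□··

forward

░░░░░░
░·····
░·····
░■■◆■■
░■■·■■
░■■·■■

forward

░░░░░░
░·····
░·····
░··◆··
░■■·■■
░■■·■■

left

░░░░░░
░■····
░■····
░■·◆··
░■■■·■
░■■■·■

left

░░░░░░
░■■···
░■■···
░■■◆··
░■■■■·
░■■■■·

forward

░░░░░░
░■■···
░■■···
░■■◆··
░■■···
░■■■■·

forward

░░░░░░
░■■···
░■■···
░■■◆··
░■■···
░■■···

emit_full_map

■■···░░
■■···░░
■■◆····
■■·····
■■·····
■■■■·■■
■■■■·■■
░░■■·■■
░░··□··
░░·····

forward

░░░░░░
░■■■■■
░■■···
░■■◆··
░■■···
░■■···

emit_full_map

■■■■■░░
■■···░░
■■◆··░░
■■·····
■■·····
■■·····
■■■■·■■
■■■■·■■
░░■■·■■
░░··□··
░░·····


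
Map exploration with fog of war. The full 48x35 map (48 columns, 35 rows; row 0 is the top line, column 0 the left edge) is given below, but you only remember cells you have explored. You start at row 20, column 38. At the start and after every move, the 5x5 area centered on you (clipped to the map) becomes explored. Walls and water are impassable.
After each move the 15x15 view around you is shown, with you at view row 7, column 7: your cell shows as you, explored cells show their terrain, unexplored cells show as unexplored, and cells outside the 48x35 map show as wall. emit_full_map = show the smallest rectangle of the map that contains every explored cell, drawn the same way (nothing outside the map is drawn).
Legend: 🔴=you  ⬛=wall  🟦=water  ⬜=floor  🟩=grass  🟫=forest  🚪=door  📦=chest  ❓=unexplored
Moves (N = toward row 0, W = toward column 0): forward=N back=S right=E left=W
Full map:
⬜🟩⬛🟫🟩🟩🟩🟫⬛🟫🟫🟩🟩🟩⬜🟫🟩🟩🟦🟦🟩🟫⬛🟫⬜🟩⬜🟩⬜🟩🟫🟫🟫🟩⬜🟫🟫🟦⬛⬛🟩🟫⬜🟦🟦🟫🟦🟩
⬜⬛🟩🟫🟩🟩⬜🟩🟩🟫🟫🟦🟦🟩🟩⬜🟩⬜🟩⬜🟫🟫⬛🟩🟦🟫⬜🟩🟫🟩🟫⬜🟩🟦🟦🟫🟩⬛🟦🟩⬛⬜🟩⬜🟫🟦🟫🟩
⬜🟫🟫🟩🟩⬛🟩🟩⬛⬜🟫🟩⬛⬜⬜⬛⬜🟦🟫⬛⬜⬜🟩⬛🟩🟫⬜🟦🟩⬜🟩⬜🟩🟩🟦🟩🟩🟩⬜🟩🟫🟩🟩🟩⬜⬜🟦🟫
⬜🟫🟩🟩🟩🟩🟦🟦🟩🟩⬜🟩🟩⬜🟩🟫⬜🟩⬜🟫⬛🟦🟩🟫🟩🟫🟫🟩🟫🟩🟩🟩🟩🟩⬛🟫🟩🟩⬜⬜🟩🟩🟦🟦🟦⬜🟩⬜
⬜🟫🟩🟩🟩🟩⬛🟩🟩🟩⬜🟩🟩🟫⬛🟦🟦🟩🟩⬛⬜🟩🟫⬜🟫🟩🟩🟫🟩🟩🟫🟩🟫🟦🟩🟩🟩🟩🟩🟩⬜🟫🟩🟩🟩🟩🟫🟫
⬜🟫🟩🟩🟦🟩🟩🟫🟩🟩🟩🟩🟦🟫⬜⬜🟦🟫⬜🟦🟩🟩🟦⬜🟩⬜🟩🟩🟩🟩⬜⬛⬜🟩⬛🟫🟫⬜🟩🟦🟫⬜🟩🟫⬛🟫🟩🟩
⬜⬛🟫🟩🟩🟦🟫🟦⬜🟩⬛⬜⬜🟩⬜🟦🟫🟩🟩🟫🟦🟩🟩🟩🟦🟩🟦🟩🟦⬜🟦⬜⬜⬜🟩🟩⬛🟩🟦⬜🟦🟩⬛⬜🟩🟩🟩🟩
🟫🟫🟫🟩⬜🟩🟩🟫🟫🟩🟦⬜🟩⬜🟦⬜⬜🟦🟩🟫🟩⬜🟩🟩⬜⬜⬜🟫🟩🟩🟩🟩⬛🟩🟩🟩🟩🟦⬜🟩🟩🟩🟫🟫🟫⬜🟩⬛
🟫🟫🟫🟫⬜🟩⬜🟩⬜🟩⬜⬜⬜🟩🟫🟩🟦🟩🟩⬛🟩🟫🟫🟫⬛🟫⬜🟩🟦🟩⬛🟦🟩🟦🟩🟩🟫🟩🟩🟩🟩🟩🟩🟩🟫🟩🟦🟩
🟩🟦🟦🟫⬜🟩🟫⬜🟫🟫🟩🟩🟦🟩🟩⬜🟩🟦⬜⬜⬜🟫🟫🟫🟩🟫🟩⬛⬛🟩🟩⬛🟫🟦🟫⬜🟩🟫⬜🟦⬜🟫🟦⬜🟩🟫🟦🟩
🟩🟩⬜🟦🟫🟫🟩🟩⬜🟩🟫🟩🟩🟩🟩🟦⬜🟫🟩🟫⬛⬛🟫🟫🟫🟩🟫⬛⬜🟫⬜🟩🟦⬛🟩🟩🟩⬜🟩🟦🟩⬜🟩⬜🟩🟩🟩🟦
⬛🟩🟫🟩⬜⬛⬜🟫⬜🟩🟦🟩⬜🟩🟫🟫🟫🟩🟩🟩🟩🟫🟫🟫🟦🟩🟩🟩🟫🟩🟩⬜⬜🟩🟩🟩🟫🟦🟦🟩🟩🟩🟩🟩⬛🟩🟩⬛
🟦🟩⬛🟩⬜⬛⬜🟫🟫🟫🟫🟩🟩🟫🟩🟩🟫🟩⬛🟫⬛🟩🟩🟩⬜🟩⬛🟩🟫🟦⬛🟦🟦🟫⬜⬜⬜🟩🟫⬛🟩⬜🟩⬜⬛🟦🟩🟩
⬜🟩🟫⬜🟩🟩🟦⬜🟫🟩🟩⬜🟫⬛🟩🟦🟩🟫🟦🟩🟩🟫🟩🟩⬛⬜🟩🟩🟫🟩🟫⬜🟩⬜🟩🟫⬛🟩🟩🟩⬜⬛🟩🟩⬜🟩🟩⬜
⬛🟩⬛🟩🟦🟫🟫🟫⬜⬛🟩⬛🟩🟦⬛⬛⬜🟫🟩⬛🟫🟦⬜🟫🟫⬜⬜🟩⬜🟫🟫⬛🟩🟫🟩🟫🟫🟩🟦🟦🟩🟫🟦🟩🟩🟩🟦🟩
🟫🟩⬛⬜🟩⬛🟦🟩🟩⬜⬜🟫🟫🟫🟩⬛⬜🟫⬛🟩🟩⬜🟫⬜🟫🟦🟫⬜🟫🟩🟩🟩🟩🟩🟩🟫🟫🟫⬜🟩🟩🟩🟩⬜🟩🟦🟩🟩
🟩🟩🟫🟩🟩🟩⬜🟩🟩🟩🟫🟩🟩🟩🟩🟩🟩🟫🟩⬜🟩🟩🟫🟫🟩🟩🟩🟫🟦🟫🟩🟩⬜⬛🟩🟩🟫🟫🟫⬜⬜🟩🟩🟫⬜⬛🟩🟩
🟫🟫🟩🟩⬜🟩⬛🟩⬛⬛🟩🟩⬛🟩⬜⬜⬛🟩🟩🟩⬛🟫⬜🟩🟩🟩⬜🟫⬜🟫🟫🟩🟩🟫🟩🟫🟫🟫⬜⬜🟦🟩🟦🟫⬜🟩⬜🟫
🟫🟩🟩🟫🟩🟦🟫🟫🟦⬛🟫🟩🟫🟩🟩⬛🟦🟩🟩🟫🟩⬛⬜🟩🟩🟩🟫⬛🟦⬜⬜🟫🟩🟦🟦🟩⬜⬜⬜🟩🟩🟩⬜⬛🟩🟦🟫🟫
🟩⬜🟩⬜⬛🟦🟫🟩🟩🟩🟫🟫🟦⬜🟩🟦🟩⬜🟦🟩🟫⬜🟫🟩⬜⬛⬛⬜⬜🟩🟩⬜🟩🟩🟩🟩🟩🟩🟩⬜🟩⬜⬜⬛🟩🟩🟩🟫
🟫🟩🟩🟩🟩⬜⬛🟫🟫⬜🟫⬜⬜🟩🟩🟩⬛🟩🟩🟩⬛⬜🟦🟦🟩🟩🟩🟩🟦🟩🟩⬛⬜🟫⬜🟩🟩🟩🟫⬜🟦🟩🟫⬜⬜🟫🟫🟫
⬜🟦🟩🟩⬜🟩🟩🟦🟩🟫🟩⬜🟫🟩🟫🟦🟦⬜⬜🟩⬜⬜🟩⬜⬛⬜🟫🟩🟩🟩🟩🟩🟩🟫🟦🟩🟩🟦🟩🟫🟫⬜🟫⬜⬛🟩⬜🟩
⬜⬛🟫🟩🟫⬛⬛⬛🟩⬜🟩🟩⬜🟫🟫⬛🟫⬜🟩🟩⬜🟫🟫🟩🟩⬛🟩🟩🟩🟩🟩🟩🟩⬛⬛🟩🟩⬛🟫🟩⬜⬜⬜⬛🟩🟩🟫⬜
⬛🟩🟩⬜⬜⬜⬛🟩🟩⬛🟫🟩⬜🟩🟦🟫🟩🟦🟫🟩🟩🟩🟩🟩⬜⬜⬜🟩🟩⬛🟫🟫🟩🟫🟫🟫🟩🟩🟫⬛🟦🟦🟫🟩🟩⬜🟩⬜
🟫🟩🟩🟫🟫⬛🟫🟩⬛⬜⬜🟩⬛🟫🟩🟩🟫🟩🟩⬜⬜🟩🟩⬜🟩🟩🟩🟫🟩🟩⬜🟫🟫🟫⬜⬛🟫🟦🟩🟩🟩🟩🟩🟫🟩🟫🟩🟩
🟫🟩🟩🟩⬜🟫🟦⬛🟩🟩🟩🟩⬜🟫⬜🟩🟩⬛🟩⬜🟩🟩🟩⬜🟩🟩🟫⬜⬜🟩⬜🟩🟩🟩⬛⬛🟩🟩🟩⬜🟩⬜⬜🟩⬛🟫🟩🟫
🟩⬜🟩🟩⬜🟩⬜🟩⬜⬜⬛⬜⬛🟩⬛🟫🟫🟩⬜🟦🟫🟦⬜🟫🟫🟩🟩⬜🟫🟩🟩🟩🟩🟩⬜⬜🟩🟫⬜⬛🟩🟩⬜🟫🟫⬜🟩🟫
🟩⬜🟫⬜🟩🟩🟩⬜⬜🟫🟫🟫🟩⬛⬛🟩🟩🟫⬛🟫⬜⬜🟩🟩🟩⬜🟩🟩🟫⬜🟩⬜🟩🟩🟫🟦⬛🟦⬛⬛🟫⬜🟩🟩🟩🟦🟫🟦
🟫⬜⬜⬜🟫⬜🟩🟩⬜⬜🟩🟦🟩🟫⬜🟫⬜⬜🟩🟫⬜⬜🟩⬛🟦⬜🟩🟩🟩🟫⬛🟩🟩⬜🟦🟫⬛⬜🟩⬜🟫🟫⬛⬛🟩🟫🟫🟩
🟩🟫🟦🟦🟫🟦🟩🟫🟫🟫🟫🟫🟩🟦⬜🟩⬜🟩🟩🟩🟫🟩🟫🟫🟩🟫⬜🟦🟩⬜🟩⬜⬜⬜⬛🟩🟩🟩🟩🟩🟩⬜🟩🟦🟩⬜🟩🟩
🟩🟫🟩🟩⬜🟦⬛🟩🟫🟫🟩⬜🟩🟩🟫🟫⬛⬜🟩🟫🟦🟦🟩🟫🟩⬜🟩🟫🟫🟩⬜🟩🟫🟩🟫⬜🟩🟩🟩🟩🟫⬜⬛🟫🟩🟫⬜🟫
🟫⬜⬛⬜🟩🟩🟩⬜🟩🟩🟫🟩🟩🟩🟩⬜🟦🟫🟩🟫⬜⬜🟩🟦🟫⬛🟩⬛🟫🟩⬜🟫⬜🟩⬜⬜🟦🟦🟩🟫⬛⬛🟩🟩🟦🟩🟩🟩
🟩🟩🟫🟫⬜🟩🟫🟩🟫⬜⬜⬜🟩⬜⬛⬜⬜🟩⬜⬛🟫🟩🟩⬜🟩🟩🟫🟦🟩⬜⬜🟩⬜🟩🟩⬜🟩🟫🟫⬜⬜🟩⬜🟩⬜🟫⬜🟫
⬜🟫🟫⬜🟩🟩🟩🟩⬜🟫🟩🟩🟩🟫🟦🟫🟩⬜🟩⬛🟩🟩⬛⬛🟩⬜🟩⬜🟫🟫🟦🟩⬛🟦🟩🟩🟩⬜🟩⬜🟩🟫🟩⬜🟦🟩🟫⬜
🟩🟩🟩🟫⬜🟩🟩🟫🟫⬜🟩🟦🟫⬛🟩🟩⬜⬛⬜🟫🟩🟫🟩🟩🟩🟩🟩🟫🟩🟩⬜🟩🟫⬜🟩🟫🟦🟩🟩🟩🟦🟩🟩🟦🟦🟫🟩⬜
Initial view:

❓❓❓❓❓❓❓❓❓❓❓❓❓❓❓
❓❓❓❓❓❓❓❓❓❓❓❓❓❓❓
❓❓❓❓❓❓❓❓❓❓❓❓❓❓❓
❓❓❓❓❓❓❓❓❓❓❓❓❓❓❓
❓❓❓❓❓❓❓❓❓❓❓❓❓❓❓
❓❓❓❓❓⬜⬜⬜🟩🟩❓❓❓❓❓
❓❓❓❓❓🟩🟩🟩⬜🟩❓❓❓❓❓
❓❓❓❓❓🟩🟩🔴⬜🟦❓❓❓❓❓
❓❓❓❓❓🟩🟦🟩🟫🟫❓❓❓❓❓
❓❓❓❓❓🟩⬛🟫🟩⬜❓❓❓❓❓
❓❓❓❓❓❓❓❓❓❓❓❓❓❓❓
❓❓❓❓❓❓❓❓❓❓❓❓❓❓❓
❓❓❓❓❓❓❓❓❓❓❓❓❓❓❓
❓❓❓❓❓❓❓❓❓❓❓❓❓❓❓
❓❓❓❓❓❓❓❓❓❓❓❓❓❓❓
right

❓❓❓❓❓❓❓❓❓❓❓❓❓❓❓
❓❓❓❓❓❓❓❓❓❓❓❓❓❓❓
❓❓❓❓❓❓❓❓❓❓❓❓❓❓❓
❓❓❓❓❓❓❓❓❓❓❓❓❓❓❓
❓❓❓❓❓❓❓❓❓❓❓❓❓❓❓
❓❓❓❓⬜⬜⬜🟩🟩🟩❓❓❓❓❓
❓❓❓❓🟩🟩🟩⬜🟩⬜❓❓❓❓❓
❓❓❓❓🟩🟩🟫🔴🟦🟩❓❓❓❓❓
❓❓❓❓🟩🟦🟩🟫🟫⬜❓❓❓❓❓
❓❓❓❓🟩⬛🟫🟩⬜⬜❓❓❓❓❓
❓❓❓❓❓❓❓❓❓❓❓❓❓❓❓
❓❓❓❓❓❓❓❓❓❓❓❓❓❓❓
❓❓❓❓❓❓❓❓❓❓❓❓❓❓❓
❓❓❓❓❓❓❓❓❓❓❓❓❓❓❓
❓❓❓❓❓❓❓❓❓❓❓❓❓❓❓

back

❓❓❓❓❓❓❓❓❓❓❓❓❓❓❓
❓❓❓❓❓❓❓❓❓❓❓❓❓❓❓
❓❓❓❓❓❓❓❓❓❓❓❓❓❓❓
❓❓❓❓❓❓❓❓❓❓❓❓❓❓❓
❓❓❓❓⬜⬜⬜🟩🟩🟩❓❓❓❓❓
❓❓❓❓🟩🟩🟩⬜🟩⬜❓❓❓❓❓
❓❓❓❓🟩🟩🟫⬜🟦🟩❓❓❓❓❓
❓❓❓❓🟩🟦🟩🔴🟫⬜❓❓❓❓❓
❓❓❓❓🟩⬛🟫🟩⬜⬜❓❓❓❓❓
❓❓❓❓❓🟩🟫⬛🟦🟦❓❓❓❓❓
❓❓❓❓❓❓❓❓❓❓❓❓❓❓❓
❓❓❓❓❓❓❓❓❓❓❓❓❓❓❓
❓❓❓❓❓❓❓❓❓❓❓❓❓❓❓
❓❓❓❓❓❓❓❓❓❓❓❓❓❓❓
❓❓❓❓❓❓❓❓❓❓❓❓❓❓❓

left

❓❓❓❓❓❓❓❓❓❓❓❓❓❓❓
❓❓❓❓❓❓❓❓❓❓❓❓❓❓❓
❓❓❓❓❓❓❓❓❓❓❓❓❓❓❓
❓❓❓❓❓❓❓❓❓❓❓❓❓❓❓
❓❓❓❓❓⬜⬜⬜🟩🟩🟩❓❓❓❓
❓❓❓❓❓🟩🟩🟩⬜🟩⬜❓❓❓❓
❓❓❓❓❓🟩🟩🟫⬜🟦🟩❓❓❓❓
❓❓❓❓❓🟩🟦🔴🟫🟫⬜❓❓❓❓
❓❓❓❓❓🟩⬛🟫🟩⬜⬜❓❓❓❓
❓❓❓❓❓🟩🟩🟫⬛🟦🟦❓❓❓❓
❓❓❓❓❓❓❓❓❓❓❓❓❓❓❓
❓❓❓❓❓❓❓❓❓❓❓❓❓❓❓
❓❓❓❓❓❓❓❓❓❓❓❓❓❓❓
❓❓❓❓❓❓❓❓❓❓❓❓❓❓❓
❓❓❓❓❓❓❓❓❓❓❓❓❓❓❓

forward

❓❓❓❓❓❓❓❓❓❓❓❓❓❓❓
❓❓❓❓❓❓❓❓❓❓❓❓❓❓❓
❓❓❓❓❓❓❓❓❓❓❓❓❓❓❓
❓❓❓❓❓❓❓❓❓❓❓❓❓❓❓
❓❓❓❓❓❓❓❓❓❓❓❓❓❓❓
❓❓❓❓❓⬜⬜⬜🟩🟩🟩❓❓❓❓
❓❓❓❓❓🟩🟩🟩⬜🟩⬜❓❓❓❓
❓❓❓❓❓🟩🟩🔴⬜🟦🟩❓❓❓❓
❓❓❓❓❓🟩🟦🟩🟫🟫⬜❓❓❓❓
❓❓❓❓❓🟩⬛🟫🟩⬜⬜❓❓❓❓
❓❓❓❓❓🟩🟩🟫⬛🟦🟦❓❓❓❓
❓❓❓❓❓❓❓❓❓❓❓❓❓❓❓
❓❓❓❓❓❓❓❓❓❓❓❓❓❓❓
❓❓❓❓❓❓❓❓❓❓❓❓❓❓❓
❓❓❓❓❓❓❓❓❓❓❓❓❓❓❓

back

❓❓❓❓❓❓❓❓❓❓❓❓❓❓❓
❓❓❓❓❓❓❓❓❓❓❓❓❓❓❓
❓❓❓❓❓❓❓❓❓❓❓❓❓❓❓
❓❓❓❓❓❓❓❓❓❓❓❓❓❓❓
❓❓❓❓❓⬜⬜⬜🟩🟩🟩❓❓❓❓
❓❓❓❓❓🟩🟩🟩⬜🟩⬜❓❓❓❓
❓❓❓❓❓🟩🟩🟫⬜🟦🟩❓❓❓❓
❓❓❓❓❓🟩🟦🔴🟫🟫⬜❓❓❓❓
❓❓❓❓❓🟩⬛🟫🟩⬜⬜❓❓❓❓
❓❓❓❓❓🟩🟩🟫⬛🟦🟦❓❓❓❓
❓❓❓❓❓❓❓❓❓❓❓❓❓❓❓
❓❓❓❓❓❓❓❓❓❓❓❓❓❓❓
❓❓❓❓❓❓❓❓❓❓❓❓❓❓❓
❓❓❓❓❓❓❓❓❓❓❓❓❓❓❓
❓❓❓❓❓❓❓❓❓❓❓❓❓❓❓

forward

❓❓❓❓❓❓❓❓❓❓❓❓❓❓❓
❓❓❓❓❓❓❓❓❓❓❓❓❓❓❓
❓❓❓❓❓❓❓❓❓❓❓❓❓❓❓
❓❓❓❓❓❓❓❓❓❓❓❓❓❓❓
❓❓❓❓❓❓❓❓❓❓❓❓❓❓❓
❓❓❓❓❓⬜⬜⬜🟩🟩🟩❓❓❓❓
❓❓❓❓❓🟩🟩🟩⬜🟩⬜❓❓❓❓
❓❓❓❓❓🟩🟩🔴⬜🟦🟩❓❓❓❓
❓❓❓❓❓🟩🟦🟩🟫🟫⬜❓❓❓❓
❓❓❓❓❓🟩⬛🟫🟩⬜⬜❓❓❓❓
❓❓❓❓❓🟩🟩🟫⬛🟦🟦❓❓❓❓
❓❓❓❓❓❓❓❓❓❓❓❓❓❓❓
❓❓❓❓❓❓❓❓❓❓❓❓❓❓❓
❓❓❓❓❓❓❓❓❓❓❓❓❓❓❓
❓❓❓❓❓❓❓❓❓❓❓❓❓❓❓


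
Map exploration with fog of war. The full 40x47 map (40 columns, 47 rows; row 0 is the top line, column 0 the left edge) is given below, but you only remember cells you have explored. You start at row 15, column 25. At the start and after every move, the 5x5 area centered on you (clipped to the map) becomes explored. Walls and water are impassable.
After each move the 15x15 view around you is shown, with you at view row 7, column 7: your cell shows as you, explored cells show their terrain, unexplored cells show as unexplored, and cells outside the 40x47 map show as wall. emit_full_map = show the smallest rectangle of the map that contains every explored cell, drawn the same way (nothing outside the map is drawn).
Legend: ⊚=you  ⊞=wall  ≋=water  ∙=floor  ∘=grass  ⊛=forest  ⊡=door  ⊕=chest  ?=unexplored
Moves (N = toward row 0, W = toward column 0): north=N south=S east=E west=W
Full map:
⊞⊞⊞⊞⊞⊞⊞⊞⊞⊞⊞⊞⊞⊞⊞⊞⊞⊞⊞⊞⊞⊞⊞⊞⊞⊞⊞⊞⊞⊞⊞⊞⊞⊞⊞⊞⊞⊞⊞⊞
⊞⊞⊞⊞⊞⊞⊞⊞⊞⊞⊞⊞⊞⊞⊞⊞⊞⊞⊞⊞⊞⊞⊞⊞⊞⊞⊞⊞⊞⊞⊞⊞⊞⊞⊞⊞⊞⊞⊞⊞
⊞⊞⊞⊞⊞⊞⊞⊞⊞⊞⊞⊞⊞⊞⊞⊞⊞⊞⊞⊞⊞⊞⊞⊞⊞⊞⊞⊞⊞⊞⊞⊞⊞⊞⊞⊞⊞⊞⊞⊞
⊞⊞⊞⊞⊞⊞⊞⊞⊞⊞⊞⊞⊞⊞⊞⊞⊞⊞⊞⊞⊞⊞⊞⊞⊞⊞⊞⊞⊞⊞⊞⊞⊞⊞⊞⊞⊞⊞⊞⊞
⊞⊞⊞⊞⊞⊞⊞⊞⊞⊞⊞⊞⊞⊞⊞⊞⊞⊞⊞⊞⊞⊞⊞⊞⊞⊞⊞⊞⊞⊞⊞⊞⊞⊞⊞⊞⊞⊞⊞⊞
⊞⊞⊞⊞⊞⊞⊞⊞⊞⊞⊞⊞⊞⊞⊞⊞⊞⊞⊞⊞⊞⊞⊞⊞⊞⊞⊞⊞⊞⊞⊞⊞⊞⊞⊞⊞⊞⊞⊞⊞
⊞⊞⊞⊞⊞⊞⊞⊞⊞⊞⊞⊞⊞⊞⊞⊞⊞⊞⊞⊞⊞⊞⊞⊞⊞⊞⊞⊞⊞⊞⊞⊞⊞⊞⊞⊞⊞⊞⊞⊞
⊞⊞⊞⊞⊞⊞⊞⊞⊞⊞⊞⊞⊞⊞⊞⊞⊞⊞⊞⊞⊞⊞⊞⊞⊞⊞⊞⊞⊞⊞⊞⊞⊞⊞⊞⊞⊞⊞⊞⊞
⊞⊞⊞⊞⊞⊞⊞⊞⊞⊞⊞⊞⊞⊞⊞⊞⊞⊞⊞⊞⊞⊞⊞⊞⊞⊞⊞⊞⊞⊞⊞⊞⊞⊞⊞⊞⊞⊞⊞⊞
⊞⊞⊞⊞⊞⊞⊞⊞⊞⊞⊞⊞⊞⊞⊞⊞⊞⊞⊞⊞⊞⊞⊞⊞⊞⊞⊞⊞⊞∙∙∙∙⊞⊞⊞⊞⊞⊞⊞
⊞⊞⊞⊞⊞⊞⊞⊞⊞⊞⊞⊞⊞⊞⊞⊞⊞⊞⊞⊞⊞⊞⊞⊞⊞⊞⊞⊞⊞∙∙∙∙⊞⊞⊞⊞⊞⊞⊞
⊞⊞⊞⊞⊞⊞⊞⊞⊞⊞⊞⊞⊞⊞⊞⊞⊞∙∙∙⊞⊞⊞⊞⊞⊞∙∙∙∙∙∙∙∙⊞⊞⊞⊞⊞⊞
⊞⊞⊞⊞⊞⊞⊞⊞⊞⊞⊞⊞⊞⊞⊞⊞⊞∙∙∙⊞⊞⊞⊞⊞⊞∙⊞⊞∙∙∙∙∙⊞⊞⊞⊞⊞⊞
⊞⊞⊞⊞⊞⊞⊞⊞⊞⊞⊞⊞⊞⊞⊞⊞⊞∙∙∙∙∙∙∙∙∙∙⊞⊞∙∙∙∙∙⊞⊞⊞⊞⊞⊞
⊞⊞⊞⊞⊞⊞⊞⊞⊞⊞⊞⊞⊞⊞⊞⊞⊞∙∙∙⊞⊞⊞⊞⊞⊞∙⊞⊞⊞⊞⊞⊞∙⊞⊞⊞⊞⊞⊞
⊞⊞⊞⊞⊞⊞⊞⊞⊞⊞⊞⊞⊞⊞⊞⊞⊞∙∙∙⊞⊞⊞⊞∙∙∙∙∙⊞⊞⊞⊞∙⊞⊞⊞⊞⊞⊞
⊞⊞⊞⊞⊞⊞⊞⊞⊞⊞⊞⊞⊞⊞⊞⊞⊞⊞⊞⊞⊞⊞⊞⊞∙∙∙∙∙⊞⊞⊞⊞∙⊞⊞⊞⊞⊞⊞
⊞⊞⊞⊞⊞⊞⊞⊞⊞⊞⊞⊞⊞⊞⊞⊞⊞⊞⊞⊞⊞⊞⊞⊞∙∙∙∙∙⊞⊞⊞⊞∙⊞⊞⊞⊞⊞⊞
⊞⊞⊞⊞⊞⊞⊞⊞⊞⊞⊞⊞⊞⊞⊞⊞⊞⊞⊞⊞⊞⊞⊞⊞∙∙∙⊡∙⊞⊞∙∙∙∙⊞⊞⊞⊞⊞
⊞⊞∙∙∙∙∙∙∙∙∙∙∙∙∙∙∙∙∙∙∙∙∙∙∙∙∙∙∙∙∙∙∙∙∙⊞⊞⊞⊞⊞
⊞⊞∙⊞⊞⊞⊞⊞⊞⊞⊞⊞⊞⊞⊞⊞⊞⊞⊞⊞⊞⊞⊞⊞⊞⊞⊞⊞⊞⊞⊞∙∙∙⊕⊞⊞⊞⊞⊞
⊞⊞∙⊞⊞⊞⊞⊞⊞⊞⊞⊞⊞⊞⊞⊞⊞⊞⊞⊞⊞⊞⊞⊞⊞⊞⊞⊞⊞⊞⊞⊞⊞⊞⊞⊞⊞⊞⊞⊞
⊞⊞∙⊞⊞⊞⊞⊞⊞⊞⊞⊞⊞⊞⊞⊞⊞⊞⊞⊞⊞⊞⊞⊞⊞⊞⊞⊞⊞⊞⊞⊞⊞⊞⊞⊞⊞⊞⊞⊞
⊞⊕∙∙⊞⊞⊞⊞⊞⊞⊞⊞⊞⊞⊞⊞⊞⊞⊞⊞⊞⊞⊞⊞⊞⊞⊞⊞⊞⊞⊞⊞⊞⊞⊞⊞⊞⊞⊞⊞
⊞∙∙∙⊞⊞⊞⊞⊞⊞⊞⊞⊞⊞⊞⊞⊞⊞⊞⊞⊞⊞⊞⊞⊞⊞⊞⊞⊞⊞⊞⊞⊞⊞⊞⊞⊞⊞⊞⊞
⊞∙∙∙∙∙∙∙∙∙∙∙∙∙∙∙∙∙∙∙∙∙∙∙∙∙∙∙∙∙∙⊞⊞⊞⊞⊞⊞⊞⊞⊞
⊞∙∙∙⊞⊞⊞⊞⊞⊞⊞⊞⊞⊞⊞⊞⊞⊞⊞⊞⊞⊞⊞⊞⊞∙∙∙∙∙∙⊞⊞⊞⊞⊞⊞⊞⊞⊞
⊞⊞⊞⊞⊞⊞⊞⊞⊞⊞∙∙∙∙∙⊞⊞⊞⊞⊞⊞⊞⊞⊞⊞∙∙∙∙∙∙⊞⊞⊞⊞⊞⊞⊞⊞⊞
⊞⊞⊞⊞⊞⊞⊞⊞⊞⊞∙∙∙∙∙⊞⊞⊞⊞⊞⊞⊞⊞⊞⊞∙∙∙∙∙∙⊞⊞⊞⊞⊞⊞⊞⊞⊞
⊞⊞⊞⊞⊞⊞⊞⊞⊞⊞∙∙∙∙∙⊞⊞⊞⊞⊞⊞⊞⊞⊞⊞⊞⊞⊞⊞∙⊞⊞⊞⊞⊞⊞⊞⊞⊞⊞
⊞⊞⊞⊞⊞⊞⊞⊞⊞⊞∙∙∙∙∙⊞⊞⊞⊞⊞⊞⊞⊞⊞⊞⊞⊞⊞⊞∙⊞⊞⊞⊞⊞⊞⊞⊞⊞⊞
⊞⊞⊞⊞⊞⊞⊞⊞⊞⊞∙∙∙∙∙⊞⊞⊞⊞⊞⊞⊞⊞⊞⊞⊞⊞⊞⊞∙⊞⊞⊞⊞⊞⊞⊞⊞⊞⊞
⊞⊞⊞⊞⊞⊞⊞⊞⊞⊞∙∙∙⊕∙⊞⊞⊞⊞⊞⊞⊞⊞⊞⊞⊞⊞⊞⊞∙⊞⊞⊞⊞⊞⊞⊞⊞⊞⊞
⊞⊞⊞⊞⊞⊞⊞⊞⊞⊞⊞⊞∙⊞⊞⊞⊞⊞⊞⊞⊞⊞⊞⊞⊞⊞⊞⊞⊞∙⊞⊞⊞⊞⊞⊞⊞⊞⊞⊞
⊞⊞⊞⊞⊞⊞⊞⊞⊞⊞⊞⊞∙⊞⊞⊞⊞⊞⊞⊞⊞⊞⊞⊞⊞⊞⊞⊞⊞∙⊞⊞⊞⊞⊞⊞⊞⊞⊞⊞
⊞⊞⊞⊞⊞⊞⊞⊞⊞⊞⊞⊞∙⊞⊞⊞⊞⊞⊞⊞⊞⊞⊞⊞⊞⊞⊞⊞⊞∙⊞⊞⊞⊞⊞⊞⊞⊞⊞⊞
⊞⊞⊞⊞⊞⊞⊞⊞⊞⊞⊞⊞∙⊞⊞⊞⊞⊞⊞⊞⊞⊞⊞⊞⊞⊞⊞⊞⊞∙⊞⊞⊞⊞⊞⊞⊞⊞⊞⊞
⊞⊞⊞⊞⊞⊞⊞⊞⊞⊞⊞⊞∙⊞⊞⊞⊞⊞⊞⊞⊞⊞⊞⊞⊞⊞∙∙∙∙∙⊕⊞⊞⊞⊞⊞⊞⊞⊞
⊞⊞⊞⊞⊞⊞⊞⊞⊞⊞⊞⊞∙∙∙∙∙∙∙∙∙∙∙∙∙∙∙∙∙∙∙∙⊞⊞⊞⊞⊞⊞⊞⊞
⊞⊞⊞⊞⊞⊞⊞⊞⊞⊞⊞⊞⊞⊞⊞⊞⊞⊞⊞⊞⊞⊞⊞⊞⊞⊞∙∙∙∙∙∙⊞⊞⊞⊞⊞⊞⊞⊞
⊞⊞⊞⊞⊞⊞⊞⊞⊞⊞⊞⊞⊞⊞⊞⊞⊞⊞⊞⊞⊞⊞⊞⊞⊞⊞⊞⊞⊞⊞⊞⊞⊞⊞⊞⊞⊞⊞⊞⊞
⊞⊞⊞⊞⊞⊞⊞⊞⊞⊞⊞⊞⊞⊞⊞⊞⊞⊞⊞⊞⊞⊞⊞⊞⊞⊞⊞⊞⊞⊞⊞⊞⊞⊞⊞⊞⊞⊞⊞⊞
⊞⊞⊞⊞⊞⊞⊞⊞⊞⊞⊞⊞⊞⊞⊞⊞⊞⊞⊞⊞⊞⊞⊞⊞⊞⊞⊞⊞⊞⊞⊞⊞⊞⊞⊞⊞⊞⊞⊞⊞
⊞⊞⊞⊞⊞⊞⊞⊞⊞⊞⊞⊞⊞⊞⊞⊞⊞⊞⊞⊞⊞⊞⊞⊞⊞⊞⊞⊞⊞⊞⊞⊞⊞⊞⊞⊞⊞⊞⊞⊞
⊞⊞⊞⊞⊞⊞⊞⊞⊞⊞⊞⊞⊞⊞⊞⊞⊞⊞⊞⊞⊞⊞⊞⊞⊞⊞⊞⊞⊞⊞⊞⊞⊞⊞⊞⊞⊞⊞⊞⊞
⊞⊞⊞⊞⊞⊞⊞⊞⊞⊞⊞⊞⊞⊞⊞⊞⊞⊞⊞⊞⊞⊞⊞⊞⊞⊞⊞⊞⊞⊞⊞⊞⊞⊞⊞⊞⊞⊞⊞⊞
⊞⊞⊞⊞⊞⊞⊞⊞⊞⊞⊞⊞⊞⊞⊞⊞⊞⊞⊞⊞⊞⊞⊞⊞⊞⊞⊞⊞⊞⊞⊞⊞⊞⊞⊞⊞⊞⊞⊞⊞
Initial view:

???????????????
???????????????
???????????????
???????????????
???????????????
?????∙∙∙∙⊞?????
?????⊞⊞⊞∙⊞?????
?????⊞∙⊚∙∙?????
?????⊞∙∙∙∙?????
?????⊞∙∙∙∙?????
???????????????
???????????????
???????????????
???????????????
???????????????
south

???????????????
???????????????
???????????????
???????????????
?????∙∙∙∙⊞?????
?????⊞⊞⊞∙⊞?????
?????⊞∙∙∙∙?????
?????⊞∙⊚∙∙?????
?????⊞∙∙∙∙?????
?????⊞∙∙∙⊡?????
???????????????
???????????????
???????????????
???????????????
???????????????

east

???????????????
???????????????
???????????????
???????????????
????∙∙∙∙⊞??????
????⊞⊞⊞∙⊞⊞?????
????⊞∙∙∙∙∙?????
????⊞∙∙⊚∙∙?????
????⊞∙∙∙∙∙?????
????⊞∙∙∙⊡∙?????
???????????????
???????????????
???????????????
???????????????
???????????????

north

???????????????
???????????????
???????????????
???????????????
???????????????
????∙∙∙∙⊞⊞?????
????⊞⊞⊞∙⊞⊞?????
????⊞∙∙⊚∙∙?????
????⊞∙∙∙∙∙?????
????⊞∙∙∙∙∙?????
????⊞∙∙∙⊡∙?????
???????????????
???????????????
???????????????
???????????????

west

???????????????
???????????????
???????????????
???????????????
???????????????
?????∙∙∙∙⊞⊞????
?????⊞⊞⊞∙⊞⊞????
?????⊞∙⊚∙∙∙????
?????⊞∙∙∙∙∙????
?????⊞∙∙∙∙∙????
?????⊞∙∙∙⊡∙????
???????????????
???????????????
???????????????
???????????????

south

???????????????
???????????????
???????????????
???????????????
?????∙∙∙∙⊞⊞????
?????⊞⊞⊞∙⊞⊞????
?????⊞∙∙∙∙∙????
?????⊞∙⊚∙∙∙????
?????⊞∙∙∙∙∙????
?????⊞∙∙∙⊡∙????
???????????????
???????????????
???????????????
???????????????
???????????????

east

???????????????
???????????????
???????????????
???????????????
????∙∙∙∙⊞⊞?????
????⊞⊞⊞∙⊞⊞?????
????⊞∙∙∙∙∙?????
????⊞∙∙⊚∙∙?????
????⊞∙∙∙∙∙?????
????⊞∙∙∙⊡∙?????
???????????????
???????????????
???????????????
???????????????
???????????????

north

???????????????
???????????????
???????????????
???????????????
???????????????
????∙∙∙∙⊞⊞?????
????⊞⊞⊞∙⊞⊞?????
????⊞∙∙⊚∙∙?????
????⊞∙∙∙∙∙?????
????⊞∙∙∙∙∙?????
????⊞∙∙∙⊡∙?????
???????????????
???????????????
???????????????
???????????????

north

???????????????
???????????????
???????????????
???????????????
???????????????
?????⊞⊞∙⊞⊞?????
????∙∙∙∙⊞⊞?????
????⊞⊞⊞⊚⊞⊞?????
????⊞∙∙∙∙∙?????
????⊞∙∙∙∙∙?????
????⊞∙∙∙∙∙?????
????⊞∙∙∙⊡∙?????
???????????????
???????????????
???????????????

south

???????????????
???????????????
???????????????
???????????????
?????⊞⊞∙⊞⊞?????
????∙∙∙∙⊞⊞?????
????⊞⊞⊞∙⊞⊞?????
????⊞∙∙⊚∙∙?????
????⊞∙∙∙∙∙?????
????⊞∙∙∙∙∙?????
????⊞∙∙∙⊡∙?????
???????????????
???????????????
???????????????
???????????????

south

???????????????
???????????????
???????????????
?????⊞⊞∙⊞⊞?????
????∙∙∙∙⊞⊞?????
????⊞⊞⊞∙⊞⊞?????
????⊞∙∙∙∙∙?????
????⊞∙∙⊚∙∙?????
????⊞∙∙∙∙∙?????
????⊞∙∙∙⊡∙?????
???????????????
???????????????
???????????????
???????????????
???????????????

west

???????????????
???????????????
???????????????
??????⊞⊞∙⊞⊞????
?????∙∙∙∙⊞⊞????
?????⊞⊞⊞∙⊞⊞????
?????⊞∙∙∙∙∙????
?????⊞∙⊚∙∙∙????
?????⊞∙∙∙∙∙????
?????⊞∙∙∙⊡∙????
???????????????
???????????????
???????????????
???????????????
???????????????

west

???????????????
???????????????
???????????????
???????⊞⊞∙⊞⊞???
??????∙∙∙∙⊞⊞???
?????⊞⊞⊞⊞∙⊞⊞???
?????⊞⊞∙∙∙∙∙???
?????⊞⊞⊚∙∙∙∙???
?????⊞⊞∙∙∙∙∙???
?????⊞⊞∙∙∙⊡∙???
???????????????
???????????????
???????????????
???????????????
???????????????

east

???????????????
???????????????
???????????????
??????⊞⊞∙⊞⊞????
?????∙∙∙∙⊞⊞????
????⊞⊞⊞⊞∙⊞⊞????
????⊞⊞∙∙∙∙∙????
????⊞⊞∙⊚∙∙∙????
????⊞⊞∙∙∙∙∙????
????⊞⊞∙∙∙⊡∙????
???????????????
???????????????
???????????????
???????????????
???????????????

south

???????????????
???????????????
??????⊞⊞∙⊞⊞????
?????∙∙∙∙⊞⊞????
????⊞⊞⊞⊞∙⊞⊞????
????⊞⊞∙∙∙∙∙????
????⊞⊞∙∙∙∙∙????
????⊞⊞∙⊚∙∙∙????
????⊞⊞∙∙∙⊡∙????
?????∙∙∙∙∙?????
???????????????
???????????????
???????????????
???????????????
???????????????

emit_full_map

??⊞⊞∙⊞⊞
?∙∙∙∙⊞⊞
⊞⊞⊞⊞∙⊞⊞
⊞⊞∙∙∙∙∙
⊞⊞∙∙∙∙∙
⊞⊞∙⊚∙∙∙
⊞⊞∙∙∙⊡∙
?∙∙∙∙∙?


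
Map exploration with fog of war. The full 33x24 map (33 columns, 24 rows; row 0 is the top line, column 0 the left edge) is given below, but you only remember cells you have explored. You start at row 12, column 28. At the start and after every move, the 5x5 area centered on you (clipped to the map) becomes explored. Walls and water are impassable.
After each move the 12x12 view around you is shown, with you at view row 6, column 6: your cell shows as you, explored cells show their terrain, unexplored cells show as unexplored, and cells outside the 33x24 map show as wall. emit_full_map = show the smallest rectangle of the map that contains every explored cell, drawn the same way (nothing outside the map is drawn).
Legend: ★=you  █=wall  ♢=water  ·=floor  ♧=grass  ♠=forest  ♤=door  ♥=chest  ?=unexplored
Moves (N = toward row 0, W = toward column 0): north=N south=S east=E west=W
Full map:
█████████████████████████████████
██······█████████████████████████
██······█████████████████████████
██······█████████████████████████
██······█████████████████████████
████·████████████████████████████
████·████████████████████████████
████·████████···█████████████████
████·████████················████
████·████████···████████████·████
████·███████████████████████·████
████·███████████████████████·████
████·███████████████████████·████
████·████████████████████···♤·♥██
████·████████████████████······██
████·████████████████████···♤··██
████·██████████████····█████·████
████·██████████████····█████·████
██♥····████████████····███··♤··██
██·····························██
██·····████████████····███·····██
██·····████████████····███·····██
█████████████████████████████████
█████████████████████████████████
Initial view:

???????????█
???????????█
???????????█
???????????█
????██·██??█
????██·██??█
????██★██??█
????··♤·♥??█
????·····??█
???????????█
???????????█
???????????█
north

???????????█
???????????█
???????????█
???????????█
????██·██??█
????██·██??█
????██★██??█
????██·██??█
????··♤·♥??█
????·····??█
???????????█
???????????█

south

???????????█
???????????█
???????????█
????██·██??█
????██·██??█
????██·██??█
????██★██??█
????··♤·♥??█
????·····??█
???????????█
???????????█
???????????█

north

???????????█
???????????█
???????????█
???????????█
????██·██??█
????██·██??█
????██★██??█
????██·██??█
????··♤·♥??█
????·····??█
???????????█
???????????█

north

???????????█
???????????█
???????????█
???????????█
????···██??█
????██·██??█
????██★██??█
????██·██??█
????██·██??█
????··♤·♥??█
????·····??█
???????????█

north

???????????█
???????????█
???????????█
???????????█
????█████??█
????···██??█
????██★██??█
????██·██??█
????██·██??█
????██·██??█
????··♤·♥??█
????·····??█

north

???????????█
???????????█
???????????█
???????????█
????█████??█
????█████??█
????··★██??█
????██·██??█
????██·██??█
????██·██??█
????██·██??█
????··♤·♥??█

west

????????????
????????????
????????????
????????????
????██████??
????██████??
????··★·██??
????███·██??
????███·██??
?????██·██??
?????██·██??
?????··♤·♥??

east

???????????█
???????????█
???????????█
???????????█
???██████??█
???██████??█
???···★██??█
???███·██??█
???███·██??█
????██·██??█
????██·██??█
????··♤·♥??█

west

????????????
????????????
????????????
????????????
????██████??
????██████??
????··★·██??
????███·██??
????███·██??
?????██·██??
?????██·██??
?????··♤·♥??

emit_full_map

██████
██████
··★·██
███·██
███·██
?██·██
?██·██
?··♤·♥
?·····

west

????????????
????????????
????????????
????????????
????███████?
????███████?
????··★··██?
????████·██?
????████·██?
??????██·██?
??????██·██?
??????··♤·♥?

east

????????????
????????????
????????????
????????????
???███████??
???███████??
???···★·██??
???████·██??
???████·██??
?????██·██??
?????██·██??
?????··♤·♥??

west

????????????
????????????
????????????
????????????
????███████?
????███████?
????··★··██?
????████·██?
????████·██?
??????██·██?
??????██·██?
??????··♤·♥?

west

????????????
????????????
????????????
????????????
????████████
????████████
????··★···██
????█████·██
????█████·██
???????██·██
???????██·██
???????··♤·♥

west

????????????
????????????
????????????
????????????
????████████
????████████
????··★····█
????██████·█
????██████·█
????????██·█
????????██·█
????????··♤·

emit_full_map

█████████
█████████
··★····██
██████·██
██████·██
????██·██
????██·██
????··♤·♥
????·····

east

????????????
????????????
????????????
????????????
???█████████
???█████████
???···★···██
???██████·██
???██████·██
???????██·██
???????██·██
???????··♤·♥

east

????????????
????????????
????????????
????????????
??█████████?
??█████████?
??····★··██?
??██████·██?
??██████·██?
??????██·██?
??????██·██?
??????··♤·♥?

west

????????????
????????????
????????????
????????????
???█████████
???█████████
???···★···██
???██████·██
???██████·██
???????██·██
???????██·██
???????··♤·♥

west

????????????
????????????
????????????
????????????
????████████
????████████
????··★····█
????██████·█
????██████·█
????????██·█
????????██·█
????????··♤·

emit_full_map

█████████
█████████
··★····██
██████·██
██████·██
????██·██
????██·██
????··♤·♥
????·····
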